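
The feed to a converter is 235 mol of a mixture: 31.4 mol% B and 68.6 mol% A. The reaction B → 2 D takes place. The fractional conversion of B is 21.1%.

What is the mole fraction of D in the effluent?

B reacted = 0.211 × 73.79 = 15.57 mol; ν_B = −1, so ξ = 15.57/1 = 15.57 mol.
Outlet amounts (n = n₀ + ν ξ):
  B: 73.79 − 1(15.57) = 58.22
  D: 0 + 2(15.57) = 31.14
  A: 161.2 (inert)
Total out = 250.6 mol; y_D = 31.14 / 250.6 = 0.1243.

0.124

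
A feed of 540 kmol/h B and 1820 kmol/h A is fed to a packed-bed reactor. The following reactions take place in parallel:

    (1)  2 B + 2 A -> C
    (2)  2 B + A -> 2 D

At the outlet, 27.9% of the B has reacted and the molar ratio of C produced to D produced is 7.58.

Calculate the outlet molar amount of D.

Conversion of B: B consumed = 0.279 × 540 = 150.7 kmol/h = 2ξ₁ + 2ξ₂.
Selectivity: 1ξ₁ / (2ξ₂) = 7.58 → ξ₁ = 15.16 ξ₂.
Substitute: (2·15.16 + 2) ξ₂ = 150.7 → ξ₂ = 4.662 kmol/h, ξ₁ = 70.67 kmol/h.
Outlet amounts (n = n₀ + Σ ν·ξ):
  B: 540 − 2(70.67) − 2(4.662) = 389.3
  A: 1820 − 2(70.67) − 1(4.662) = 1674
  C: 0 + 1(70.67) = 70.67
  D: 0 + 2(4.662) = 9.323

9.32 kmol/h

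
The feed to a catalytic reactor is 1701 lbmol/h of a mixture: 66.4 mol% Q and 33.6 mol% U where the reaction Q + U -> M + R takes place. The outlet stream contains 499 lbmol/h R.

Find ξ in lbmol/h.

For R: n = n₀ + 1ξ → 499 = 0 + 1ξ, giving ξ = 499 lbmol/h.
Outlet amounts (n = n₀ + ν ξ):
  Q: 1129 − 1(499) = 630.5
  U: 571.5 − 1(499) = 72.54
  M: 0 + 1(499) = 499
  R: 0 + 1(499) = 499

ξ = 499 lbmol/h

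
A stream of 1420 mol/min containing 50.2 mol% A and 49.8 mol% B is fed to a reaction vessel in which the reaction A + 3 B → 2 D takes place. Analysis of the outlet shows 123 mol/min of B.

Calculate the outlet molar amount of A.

518 mol/min

For B: n = n₀ − 3ξ → 123 = 707.2 − 3ξ, giving ξ = 194.7 mol/min.
Outlet amounts (n = n₀ + ν ξ):
  A: 712.8 − 1(194.7) = 518.1
  B: 707.2 − 3(194.7) = 123
  D: 0 + 2(194.7) = 389.4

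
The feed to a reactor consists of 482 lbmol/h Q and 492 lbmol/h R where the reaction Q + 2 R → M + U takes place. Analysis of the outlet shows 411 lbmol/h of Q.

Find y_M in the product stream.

For Q: n = n₀ − 1ξ → 411 = 482 − 1ξ, giving ξ = 71 lbmol/h.
Outlet amounts (n = n₀ + ν ξ):
  Q: 482 − 1(71) = 411
  R: 492 − 2(71) = 350
  M: 0 + 1(71) = 71
  U: 0 + 1(71) = 71
Total out = 903 lbmol/h; y_M = 71 / 903 = 0.07863.

0.0786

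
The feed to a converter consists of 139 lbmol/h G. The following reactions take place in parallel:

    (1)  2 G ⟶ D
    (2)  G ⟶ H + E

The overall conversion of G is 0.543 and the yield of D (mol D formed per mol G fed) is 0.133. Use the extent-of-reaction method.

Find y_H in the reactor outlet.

Yield of D: 1ξ₁ / 139 = 0.133 → ξ₁ = 18.49 lbmol/h.
Conversion of G: 2ξ₁ + 1ξ₂ = 0.543 × 139 = 75.48 → ξ₂ = 38.5 lbmol/h.
Outlet amounts (n = n₀ + Σ ν·ξ):
  G: 139 − 2(18.49) − 1(38.5) = 63.52
  D: 0 + 1(18.49) = 18.49
  H: 0 + 1(38.5) = 38.5
  E: 0 + 1(38.5) = 38.5
Total out = 159 lbmol/h; y_H = 38.5 / 159 = 0.2421.

0.242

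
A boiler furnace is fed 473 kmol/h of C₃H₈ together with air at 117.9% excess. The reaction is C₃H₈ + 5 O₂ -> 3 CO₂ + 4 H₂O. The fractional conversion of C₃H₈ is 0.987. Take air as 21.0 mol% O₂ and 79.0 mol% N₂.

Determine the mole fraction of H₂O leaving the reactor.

0.0733

Stoichiometric O₂ = 5 × 473 = 2365 kmol/h; O₂ fed = 2365 × 2.179 = 5153 kmol/h.
N₂ fed = 5153 × 79/21 = 19390 kmol/h.
Fuel reacted = 0.987 × 473 → ξ = 466.9 kmol/h.
Outlet (n = n₀ + ν ξ):
  C₃H₈: 473 − 1(466.9) = 6.149
  O₂: 5153 − 5(466.9) = 2819
  N₂: 19390 (inert)
  CO₂: 0 + 3(466.9) = 1401
  H₂O: 0 + 4(466.9) = 1867
Total out = 25480 kmol/h; y_H₂O = 1867 / 25480 = 0.07329.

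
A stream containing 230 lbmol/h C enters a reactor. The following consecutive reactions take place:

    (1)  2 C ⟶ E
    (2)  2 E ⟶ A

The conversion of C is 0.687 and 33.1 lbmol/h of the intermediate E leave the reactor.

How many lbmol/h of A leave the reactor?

Conversion of C: C consumed = 2ξ₁ = 0.687 × 230 → ξ₁ = 79.01 lbmol/h.
E balance: n_E = 0 + 1ξ₁ − 2ξ₂ = 33.1 → ξ₂ = (1·79.01 − 33.1)/2 = 22.95 lbmol/h.
Outlet amounts (n = n₀ + Σ ν·ξ):
  C: 230 − 2(79.01) = 71.99
  E: 0 + 1(79.01) − 2(22.95) = 33.1
  A: 0 + 1(22.95) = 22.95

23 lbmol/h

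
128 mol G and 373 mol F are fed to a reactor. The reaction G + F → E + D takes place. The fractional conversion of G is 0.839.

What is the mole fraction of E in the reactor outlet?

0.214

G reacted = 0.839 × 128 = 107.4 mol; ν_G = −1, so ξ = 107.4/1 = 107.4 mol.
Outlet amounts (n = n₀ + ν ξ):
  G: 128 − 1(107.4) = 20.61
  F: 373 − 1(107.4) = 265.6
  E: 0 + 1(107.4) = 107.4
  D: 0 + 1(107.4) = 107.4
Total out = 501 mol; y_E = 107.4 / 501 = 0.2144.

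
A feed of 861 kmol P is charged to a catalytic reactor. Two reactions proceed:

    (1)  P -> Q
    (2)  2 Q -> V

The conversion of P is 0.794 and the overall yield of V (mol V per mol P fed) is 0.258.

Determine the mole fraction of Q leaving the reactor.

0.375

Conversion of P: P consumed = 1ξ₁ = 0.794 × 861 → ξ₁ = 683.6 kmol.
Yield of V: 1ξ₂ / 861 = 0.258 → ξ₂ = 222.1 kmol.
Outlet amounts (n = n₀ + Σ ν·ξ):
  P: 861 − 1(683.6) = 177.4
  Q: 0 + 1(683.6) − 2(222.1) = 239.4
  V: 0 + 1(222.1) = 222.1
Total out = 638.9 kmol; y_Q = 239.4 / 638.9 = 0.3747.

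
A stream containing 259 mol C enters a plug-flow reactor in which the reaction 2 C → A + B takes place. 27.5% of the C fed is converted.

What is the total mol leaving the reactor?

259 mol

C reacted = 0.275 × 259 = 71.23 mol; ν_C = −2, so ξ = 71.23/2 = 35.61 mol.
Outlet amounts (n = n₀ + ν ξ):
  C: 259 − 2(35.61) = 187.8
  A: 0 + 1(35.61) = 35.61
  B: 0 + 1(35.61) = 35.61
Total out = 187.8 + 35.61 + 35.61 = 259 mol.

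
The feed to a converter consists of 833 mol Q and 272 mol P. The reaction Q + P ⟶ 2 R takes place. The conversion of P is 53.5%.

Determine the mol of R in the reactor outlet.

P reacted = 0.535 × 272 = 145.5 mol; ν_P = −1, so ξ = 145.5/1 = 145.5 mol.
Outlet amounts (n = n₀ + ν ξ):
  Q: 833 − 1(145.5) = 687.5
  P: 272 − 1(145.5) = 126.5
  R: 0 + 2(145.5) = 291

291 mol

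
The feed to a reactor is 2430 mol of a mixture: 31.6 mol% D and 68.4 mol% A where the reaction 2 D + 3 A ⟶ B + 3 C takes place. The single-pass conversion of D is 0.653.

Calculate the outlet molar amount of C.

D reacted = 0.653 × 767.9 = 501.4 mol; ν_D = −2, so ξ = 501.4/2 = 250.7 mol.
Outlet amounts (n = n₀ + ν ξ):
  D: 767.9 − 2(250.7) = 266.5
  A: 1662 − 3(250.7) = 910
  B: 0 + 1(250.7) = 250.7
  C: 0 + 3(250.7) = 752.1

752 mol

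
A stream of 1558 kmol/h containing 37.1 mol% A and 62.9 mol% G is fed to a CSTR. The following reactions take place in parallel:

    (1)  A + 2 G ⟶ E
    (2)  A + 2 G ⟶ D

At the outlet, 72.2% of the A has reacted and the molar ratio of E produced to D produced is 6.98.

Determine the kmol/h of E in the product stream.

Conversion of A: A consumed = 0.722 × 578 = 417.3 kmol/h = 1ξ₁ + 1ξ₂.
Selectivity: 1ξ₁ / (1ξ₂) = 6.98 → ξ₁ = 6.98 ξ₂.
Substitute: (1·6.98 + 1) ξ₂ = 417.3 → ξ₂ = 52.3 kmol/h, ξ₁ = 365 kmol/h.
Outlet amounts (n = n₀ + Σ ν·ξ):
  A: 578 − 1(365) − 1(52.3) = 160.7
  G: 980 − 2(365) − 2(52.3) = 145.3
  E: 0 + 1(365) = 365
  D: 0 + 1(52.3) = 52.3

365 kmol/h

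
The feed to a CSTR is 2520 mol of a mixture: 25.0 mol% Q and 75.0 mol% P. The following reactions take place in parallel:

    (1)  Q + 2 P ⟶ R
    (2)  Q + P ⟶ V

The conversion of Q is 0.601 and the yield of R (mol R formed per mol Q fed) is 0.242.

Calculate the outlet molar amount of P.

Yield of R: 1ξ₁ / 630 = 0.242 → ξ₁ = 152.5 mol.
Conversion of Q: 1ξ₁ + 1ξ₂ = 0.601 × 630 = 378.6 → ξ₂ = 226.2 mol.
Outlet amounts (n = n₀ + Σ ν·ξ):
  Q: 630 − 1(152.5) − 1(226.2) = 251.4
  P: 1890 − 2(152.5) − 1(226.2) = 1359
  R: 0 + 1(152.5) = 152.5
  V: 0 + 1(226.2) = 226.2

1360 mol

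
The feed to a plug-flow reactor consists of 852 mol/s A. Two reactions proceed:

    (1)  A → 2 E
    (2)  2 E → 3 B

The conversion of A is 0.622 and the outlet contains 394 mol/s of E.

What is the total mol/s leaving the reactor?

1710 mol/s

Conversion of A: A consumed = 1ξ₁ = 0.622 × 852 → ξ₁ = 529.9 mol/s.
E balance: n_E = 0 + 2ξ₁ − 2ξ₂ = 394 → ξ₂ = (2·529.9 − 394)/2 = 332.9 mol/s.
Outlet amounts (n = n₀ + Σ ν·ξ):
  A: 852 − 1(529.9) = 322.1
  E: 0 + 2(529.9) − 2(332.9) = 394
  B: 0 + 3(332.9) = 998.8
Total out = 322.1 + 394 + 998.8 = 1715 mol/s.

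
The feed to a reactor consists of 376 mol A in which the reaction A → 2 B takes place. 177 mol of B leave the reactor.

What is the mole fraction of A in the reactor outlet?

0.619

For B: n = n₀ + 2ξ → 177 = 0 + 2ξ, giving ξ = 88.5 mol.
Outlet amounts (n = n₀ + ν ξ):
  A: 376 − 1(88.5) = 287.5
  B: 0 + 2(88.5) = 177
Total out = 464.5 mol; y_A = 287.5 / 464.5 = 0.6189.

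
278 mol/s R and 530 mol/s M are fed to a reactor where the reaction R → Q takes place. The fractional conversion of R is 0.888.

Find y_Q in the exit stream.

R reacted = 0.888 × 278 = 246.9 mol/s; ν_R = −1, so ξ = 246.9/1 = 246.9 mol/s.
Outlet amounts (n = n₀ + ν ξ):
  R: 278 − 1(246.9) = 31.14
  Q: 0 + 1(246.9) = 246.9
  M: 530 (inert)
Total out = 808 mol/s; y_Q = 246.9 / 808 = 0.3055.

0.306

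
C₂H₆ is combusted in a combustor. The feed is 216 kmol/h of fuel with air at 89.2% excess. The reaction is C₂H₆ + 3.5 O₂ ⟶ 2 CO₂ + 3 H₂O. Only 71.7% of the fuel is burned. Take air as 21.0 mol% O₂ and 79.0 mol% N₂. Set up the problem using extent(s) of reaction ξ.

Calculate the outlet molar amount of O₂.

Stoichiometric O₂ = 3.5 × 216 = 756 kmol/h; O₂ fed = 756 × 1.892 = 1430 kmol/h.
N₂ fed = 1430 × 79/21 = 5381 kmol/h.
Fuel reacted = 0.717 × 216 → ξ = 154.9 kmol/h.
Outlet (n = n₀ + ν ξ):
  C₂H₆: 216 − 1(154.9) = 61.13
  O₂: 1430 − 3.5(154.9) = 888.3
  N₂: 5381 (inert)
  CO₂: 0 + 2(154.9) = 309.7
  H₂O: 0 + 3(154.9) = 464.6

888 kmol/h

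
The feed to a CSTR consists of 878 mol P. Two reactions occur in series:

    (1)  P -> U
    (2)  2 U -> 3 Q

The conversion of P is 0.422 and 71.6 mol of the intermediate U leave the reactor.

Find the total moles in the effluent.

Conversion of P: P consumed = 1ξ₁ = 0.422 × 878 → ξ₁ = 370.5 mol.
U balance: n_U = 0 + 1ξ₁ − 2ξ₂ = 71.6 → ξ₂ = (1·370.5 − 71.6)/2 = 149.5 mol.
Outlet amounts (n = n₀ + Σ ν·ξ):
  P: 878 − 1(370.5) = 507.5
  U: 0 + 1(370.5) − 2(149.5) = 71.6
  Q: 0 + 3(149.5) = 448.4
Total out = 507.5 + 71.6 + 448.4 = 1027 mol.

1030 mol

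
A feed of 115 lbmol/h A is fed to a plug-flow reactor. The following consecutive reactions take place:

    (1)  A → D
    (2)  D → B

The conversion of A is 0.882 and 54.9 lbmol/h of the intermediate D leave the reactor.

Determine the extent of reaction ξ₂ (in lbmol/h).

ξ₂ = 46.5 lbmol/h

Conversion of A: A consumed = 1ξ₁ = 0.882 × 115 → ξ₁ = 101.4 lbmol/h.
D balance: n_D = 0 + 1ξ₁ − 1ξ₂ = 54.9 → ξ₂ = (1·101.4 − 54.9)/1 = 46.53 lbmol/h.
Outlet amounts (n = n₀ + Σ ν·ξ):
  A: 115 − 1(101.4) = 13.57
  D: 0 + 1(101.4) − 1(46.53) = 54.9
  B: 0 + 1(46.53) = 46.53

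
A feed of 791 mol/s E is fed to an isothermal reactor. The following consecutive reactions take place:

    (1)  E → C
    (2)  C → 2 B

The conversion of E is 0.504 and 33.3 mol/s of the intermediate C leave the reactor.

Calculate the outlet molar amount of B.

731 mol/s

Conversion of E: E consumed = 1ξ₁ = 0.504 × 791 → ξ₁ = 398.7 mol/s.
C balance: n_C = 0 + 1ξ₁ − 1ξ₂ = 33.3 → ξ₂ = (1·398.7 − 33.3)/1 = 365.4 mol/s.
Outlet amounts (n = n₀ + Σ ν·ξ):
  E: 791 − 1(398.7) = 392.3
  C: 0 + 1(398.7) − 1(365.4) = 33.3
  B: 0 + 2(365.4) = 730.7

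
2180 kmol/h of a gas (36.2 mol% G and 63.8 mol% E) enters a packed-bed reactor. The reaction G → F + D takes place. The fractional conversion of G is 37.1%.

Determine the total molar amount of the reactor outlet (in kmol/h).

2470 kmol/h

G reacted = 0.371 × 789.2 = 292.8 kmol/h; ν_G = −1, so ξ = 292.8/1 = 292.8 kmol/h.
Outlet amounts (n = n₀ + ν ξ):
  G: 789.2 − 1(292.8) = 496.4
  F: 0 + 1(292.8) = 292.8
  D: 0 + 1(292.8) = 292.8
  E: 1391 (inert)
Total out = 496.4 + 292.8 + 292.8 + 1391 = 2473 kmol/h.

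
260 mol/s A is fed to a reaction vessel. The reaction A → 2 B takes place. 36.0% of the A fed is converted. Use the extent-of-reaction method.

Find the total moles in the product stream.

A reacted = 0.36 × 260 = 93.6 mol/s; ν_A = −1, so ξ = 93.6/1 = 93.6 mol/s.
Outlet amounts (n = n₀ + ν ξ):
  A: 260 − 1(93.6) = 166.4
  B: 0 + 2(93.6) = 187.2
Total out = 166.4 + 187.2 = 353.6 mol/s.

354 mol/s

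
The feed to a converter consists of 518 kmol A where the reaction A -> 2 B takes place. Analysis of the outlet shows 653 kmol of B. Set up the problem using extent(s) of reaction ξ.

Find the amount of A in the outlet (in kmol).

192 kmol

For B: n = n₀ + 2ξ → 653 = 0 + 2ξ, giving ξ = 326.5 kmol.
Outlet amounts (n = n₀ + ν ξ):
  A: 518 − 1(326.5) = 191.5
  B: 0 + 2(326.5) = 653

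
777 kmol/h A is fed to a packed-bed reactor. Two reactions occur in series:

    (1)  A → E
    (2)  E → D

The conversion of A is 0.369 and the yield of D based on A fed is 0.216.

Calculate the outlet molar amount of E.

119 kmol/h

Conversion of A: A consumed = 1ξ₁ = 0.369 × 777 → ξ₁ = 286.7 kmol/h.
Yield of D: 1ξ₂ / 777 = 0.216 → ξ₂ = 167.8 kmol/h.
Outlet amounts (n = n₀ + Σ ν·ξ):
  A: 777 − 1(286.7) = 490.3
  E: 0 + 1(286.7) − 1(167.8) = 118.9
  D: 0 + 1(167.8) = 167.8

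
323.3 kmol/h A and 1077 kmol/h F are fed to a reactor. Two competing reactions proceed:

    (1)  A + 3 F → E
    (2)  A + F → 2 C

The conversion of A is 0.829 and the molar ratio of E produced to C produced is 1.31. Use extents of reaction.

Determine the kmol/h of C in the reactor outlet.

148 kmol/h

Conversion of A: A consumed = 0.829 × 323.3 = 268 kmol/h = 1ξ₁ + 1ξ₂.
Selectivity: 1ξ₁ / (2ξ₂) = 1.31 → ξ₁ = 2.62 ξ₂.
Substitute: (1·2.62 + 1) ξ₂ = 268 → ξ₂ = 74.04 kmol/h, ξ₁ = 194 kmol/h.
Outlet amounts (n = n₀ + Σ ν·ξ):
  A: 323.3 − 1(194) − 1(74.04) = 55.28
  F: 1077 − 3(194) − 1(74.04) = 421
  E: 0 + 1(194) = 194
  C: 0 + 2(74.04) = 148.1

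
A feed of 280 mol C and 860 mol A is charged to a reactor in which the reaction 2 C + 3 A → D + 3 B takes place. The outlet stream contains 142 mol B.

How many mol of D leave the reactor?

For B: n = n₀ + 3ξ → 142 = 0 + 3ξ, giving ξ = 47.33 mol.
Outlet amounts (n = n₀ + ν ξ):
  C: 280 − 2(47.33) = 185.3
  A: 860 − 3(47.33) = 718
  D: 0 + 1(47.33) = 47.33
  B: 0 + 3(47.33) = 142

47.3 mol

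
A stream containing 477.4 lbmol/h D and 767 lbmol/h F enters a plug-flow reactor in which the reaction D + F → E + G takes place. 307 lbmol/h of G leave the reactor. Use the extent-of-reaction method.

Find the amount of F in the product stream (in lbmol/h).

460 lbmol/h

For G: n = n₀ + 1ξ → 307 = 0 + 1ξ, giving ξ = 307 lbmol/h.
Outlet amounts (n = n₀ + ν ξ):
  D: 477.4 − 1(307) = 170.4
  F: 767 − 1(307) = 460
  E: 0 + 1(307) = 307
  G: 0 + 1(307) = 307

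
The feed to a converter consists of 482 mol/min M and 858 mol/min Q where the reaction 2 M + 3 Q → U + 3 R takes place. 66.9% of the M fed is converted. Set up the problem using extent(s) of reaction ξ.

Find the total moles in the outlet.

M reacted = 0.669 × 482 = 322.5 mol/min; ν_M = −2, so ξ = 322.5/2 = 161.2 mol/min.
Outlet amounts (n = n₀ + ν ξ):
  M: 482 − 2(161.2) = 159.5
  Q: 858 − 3(161.2) = 374.3
  U: 0 + 1(161.2) = 161.2
  R: 0 + 3(161.2) = 483.7
Total out = 159.5 + 374.3 + 161.2 + 483.7 = 1179 mol/min.

1180 mol/min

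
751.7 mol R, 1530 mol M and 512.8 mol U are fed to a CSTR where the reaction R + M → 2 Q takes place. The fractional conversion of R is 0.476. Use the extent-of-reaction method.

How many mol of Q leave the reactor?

R reacted = 0.476 × 751.7 = 357.8 mol; ν_R = −1, so ξ = 357.8/1 = 357.8 mol.
Outlet amounts (n = n₀ + ν ξ):
  R: 751.7 − 1(357.8) = 393.9
  M: 1530 − 1(357.8) = 1172
  Q: 0 + 2(357.8) = 715.6
  U: 512.8 (inert)

716 mol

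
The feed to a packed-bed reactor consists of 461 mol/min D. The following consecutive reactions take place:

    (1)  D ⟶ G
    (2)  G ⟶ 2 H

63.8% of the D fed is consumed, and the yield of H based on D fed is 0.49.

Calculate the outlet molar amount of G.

Conversion of D: D consumed = 1ξ₁ = 0.638 × 461 → ξ₁ = 294.1 mol/min.
Yield of H: 2ξ₂ / 461 = 0.49 → ξ₂ = 112.9 mol/min.
Outlet amounts (n = n₀ + Σ ν·ξ):
  D: 461 − 1(294.1) = 166.9
  G: 0 + 1(294.1) − 1(112.9) = 181.2
  H: 0 + 2(112.9) = 225.9

181 mol/min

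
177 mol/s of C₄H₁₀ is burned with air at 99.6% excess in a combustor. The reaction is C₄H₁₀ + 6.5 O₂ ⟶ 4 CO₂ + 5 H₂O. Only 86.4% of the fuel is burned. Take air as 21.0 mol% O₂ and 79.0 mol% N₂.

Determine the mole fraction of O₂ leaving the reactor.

Stoichiometric O₂ = 6.5 × 177 = 1150 mol/s; O₂ fed = 1150 × 1.996 = 2296 mol/s.
N₂ fed = 2296 × 79/21 = 8639 mol/s.
Fuel reacted = 0.864 × 177 → ξ = 152.9 mol/s.
Outlet (n = n₀ + ν ξ):
  C₄H₁₀: 177 − 1(152.9) = 24.07
  O₂: 2296 − 6.5(152.9) = 1302
  N₂: 8639 (inert)
  CO₂: 0 + 4(152.9) = 611.7
  H₂O: 0 + 5(152.9) = 764.6
Total out = 11340 mol/s; y_O₂ = 1302 / 11340 = 0.1148.

0.115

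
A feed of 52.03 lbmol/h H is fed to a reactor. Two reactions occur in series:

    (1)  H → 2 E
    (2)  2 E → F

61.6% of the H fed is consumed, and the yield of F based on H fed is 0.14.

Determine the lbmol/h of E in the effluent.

49.5 lbmol/h

Conversion of H: H consumed = 1ξ₁ = 0.616 × 52.03 → ξ₁ = 32.05 lbmol/h.
Yield of F: 1ξ₂ / 52.03 = 0.14 → ξ₂ = 7.284 lbmol/h.
Outlet amounts (n = n₀ + Σ ν·ξ):
  H: 52.03 − 1(32.05) = 19.98
  E: 0 + 2(32.05) − 2(7.284) = 49.53
  F: 0 + 1(7.284) = 7.284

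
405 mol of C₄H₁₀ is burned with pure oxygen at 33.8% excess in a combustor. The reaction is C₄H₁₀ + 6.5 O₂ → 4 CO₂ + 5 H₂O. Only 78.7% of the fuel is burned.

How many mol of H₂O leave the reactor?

1590 mol

Stoichiometric O₂ = 6.5 × 405 = 2632 mol; O₂ fed = 2632 × 1.338 = 3522 mol.
Fuel reacted = 0.787 × 405 → ξ = 318.7 mol.
Outlet (n = n₀ + ν ξ):
  C₄H₁₀: 405 − 1(318.7) = 86.26
  O₂: 3522 − 6.5(318.7) = 1451
  CO₂: 0 + 4(318.7) = 1275
  H₂O: 0 + 5(318.7) = 1594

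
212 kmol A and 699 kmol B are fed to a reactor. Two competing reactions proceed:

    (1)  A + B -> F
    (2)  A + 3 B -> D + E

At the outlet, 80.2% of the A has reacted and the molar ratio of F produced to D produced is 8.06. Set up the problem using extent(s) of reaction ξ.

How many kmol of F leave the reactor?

151 kmol

Conversion of A: A consumed = 0.802 × 212 = 170 kmol = 1ξ₁ + 1ξ₂.
Selectivity: 1ξ₁ / (1ξ₂) = 8.06 → ξ₁ = 8.06 ξ₂.
Substitute: (1·8.06 + 1) ξ₂ = 170 → ξ₂ = 18.77 kmol, ξ₁ = 151.3 kmol.
Outlet amounts (n = n₀ + Σ ν·ξ):
  A: 212 − 1(151.3) − 1(18.77) = 41.98
  B: 699 − 1(151.3) − 3(18.77) = 491.4
  F: 0 + 1(151.3) = 151.3
  D: 0 + 1(18.77) = 18.77
  E: 0 + 1(18.77) = 18.77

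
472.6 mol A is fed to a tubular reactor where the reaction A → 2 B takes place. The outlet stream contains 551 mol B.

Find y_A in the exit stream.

0.263

For B: n = n₀ + 2ξ → 551 = 0 + 2ξ, giving ξ = 275.5 mol.
Outlet amounts (n = n₀ + ν ξ):
  A: 472.6 − 1(275.5) = 197.1
  B: 0 + 2(275.5) = 551
Total out = 748.1 mol; y_A = 197.1 / 748.1 = 0.2635.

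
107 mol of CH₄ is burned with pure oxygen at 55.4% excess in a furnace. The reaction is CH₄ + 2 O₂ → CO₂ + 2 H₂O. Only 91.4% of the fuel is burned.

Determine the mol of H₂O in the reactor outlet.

196 mol

Stoichiometric O₂ = 2 × 107 = 214 mol; O₂ fed = 214 × 1.554 = 332.6 mol.
Fuel reacted = 0.914 × 107 → ξ = 97.8 mol.
Outlet (n = n₀ + ν ξ):
  CH₄: 107 − 1(97.8) = 9.202
  O₂: 332.6 − 2(97.8) = 137
  CO₂: 0 + 1(97.8) = 97.8
  H₂O: 0 + 2(97.8) = 195.6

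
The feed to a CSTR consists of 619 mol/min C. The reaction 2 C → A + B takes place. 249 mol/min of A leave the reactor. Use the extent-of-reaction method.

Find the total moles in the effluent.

For A: n = n₀ + 1ξ → 249 = 0 + 1ξ, giving ξ = 249 mol/min.
Outlet amounts (n = n₀ + ν ξ):
  C: 619 − 2(249) = 121
  A: 0 + 1(249) = 249
  B: 0 + 1(249) = 249
Total out = 121 + 249 + 249 = 619 mol/min.

619 mol/min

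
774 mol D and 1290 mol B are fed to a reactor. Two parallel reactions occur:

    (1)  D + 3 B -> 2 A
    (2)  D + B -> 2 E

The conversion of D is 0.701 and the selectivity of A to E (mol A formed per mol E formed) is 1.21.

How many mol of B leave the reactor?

153 mol

Conversion of D: D consumed = 0.701 × 774 = 542.6 mol = 1ξ₁ + 1ξ₂.
Selectivity: 2ξ₁ / (2ξ₂) = 1.21 → ξ₁ = 1.21 ξ₂.
Substitute: (1·1.21 + 1) ξ₂ = 542.6 → ξ₂ = 245.5 mol, ξ₁ = 297.1 mol.
Outlet amounts (n = n₀ + Σ ν·ξ):
  D: 774 − 1(297.1) − 1(245.5) = 231.4
  B: 1290 − 3(297.1) − 1(245.5) = 153.3
  A: 0 + 2(297.1) = 594.1
  E: 0 + 2(245.5) = 491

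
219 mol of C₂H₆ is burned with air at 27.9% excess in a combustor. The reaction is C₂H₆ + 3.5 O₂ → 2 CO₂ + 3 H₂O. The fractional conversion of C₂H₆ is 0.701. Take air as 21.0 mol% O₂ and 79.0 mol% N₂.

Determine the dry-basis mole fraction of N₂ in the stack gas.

0.819

Stoichiometric O₂ = 3.5 × 219 = 766.5 mol; O₂ fed = 766.5 × 1.279 = 980.4 mol.
N₂ fed = 980.4 × 79/21 = 3688 mol.
Fuel reacted = 0.701 × 219 → ξ = 153.5 mol.
Outlet (n = n₀ + ν ξ):
  C₂H₆: 219 − 1(153.5) = 65.48
  O₂: 980.4 − 3.5(153.5) = 443
  N₂: 3688 (inert)
  CO₂: 0 + 2(153.5) = 307
  H₂O: 0 + 3(153.5) = 460.6
Dry total = 4504 mol; y_N₂ (dry) = 3688 / 4504 = 0.8189.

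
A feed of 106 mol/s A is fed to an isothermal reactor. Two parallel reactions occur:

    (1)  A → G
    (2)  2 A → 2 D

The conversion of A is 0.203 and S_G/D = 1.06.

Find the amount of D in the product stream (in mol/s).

10.4 mol/s

Conversion of A: A consumed = 0.203 × 106 = 21.52 mol/s = 1ξ₁ + 2ξ₂.
Selectivity: 1ξ₁ / (2ξ₂) = 1.06 → ξ₁ = 2.12 ξ₂.
Substitute: (1·2.12 + 2) ξ₂ = 21.52 → ξ₂ = 5.223 mol/s, ξ₁ = 11.07 mol/s.
Outlet amounts (n = n₀ + Σ ν·ξ):
  A: 106 − 1(11.07) − 2(5.223) = 84.48
  G: 0 + 1(11.07) = 11.07
  D: 0 + 2(5.223) = 10.45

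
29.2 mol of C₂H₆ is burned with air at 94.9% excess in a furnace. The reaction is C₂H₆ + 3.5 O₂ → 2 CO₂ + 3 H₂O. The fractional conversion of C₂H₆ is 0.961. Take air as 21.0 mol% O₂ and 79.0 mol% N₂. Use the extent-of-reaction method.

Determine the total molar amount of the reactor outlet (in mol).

Stoichiometric O₂ = 3.5 × 29.2 = 102.2 mol; O₂ fed = 102.2 × 1.949 = 199.2 mol.
N₂ fed = 199.2 × 79/21 = 749.3 mol.
Fuel reacted = 0.961 × 29.2 → ξ = 28.06 mol.
Outlet (n = n₀ + ν ξ):
  C₂H₆: 29.2 − 1(28.06) = 1.139
  O₂: 199.2 − 3.5(28.06) = 101
  N₂: 749.3 (inert)
  CO₂: 0 + 2(28.06) = 56.12
  H₂O: 0 + 3(28.06) = 84.18
Total out = 1.139 + 101 + 749.3 + 56.12 + 84.18 = 991.7 mol.

992 mol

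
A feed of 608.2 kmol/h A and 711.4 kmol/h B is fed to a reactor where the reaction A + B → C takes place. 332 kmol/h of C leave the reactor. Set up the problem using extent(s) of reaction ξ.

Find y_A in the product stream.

0.28

For C: n = n₀ + 1ξ → 332 = 0 + 1ξ, giving ξ = 332 kmol/h.
Outlet amounts (n = n₀ + ν ξ):
  A: 608.2 − 1(332) = 276.2
  B: 711.4 − 1(332) = 379.4
  C: 0 + 1(332) = 332
Total out = 987.6 kmol/h; y_A = 276.2 / 987.6 = 0.2797.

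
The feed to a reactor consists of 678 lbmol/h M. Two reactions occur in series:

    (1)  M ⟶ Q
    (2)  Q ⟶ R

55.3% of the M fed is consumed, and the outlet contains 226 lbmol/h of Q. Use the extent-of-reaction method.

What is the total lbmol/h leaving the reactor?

Conversion of M: M consumed = 1ξ₁ = 0.553 × 678 → ξ₁ = 374.9 lbmol/h.
Q balance: n_Q = 0 + 1ξ₁ − 1ξ₂ = 226 → ξ₂ = (1·374.9 − 226)/1 = 148.9 lbmol/h.
Outlet amounts (n = n₀ + Σ ν·ξ):
  M: 678 − 1(374.9) = 303.1
  Q: 0 + 1(374.9) − 1(148.9) = 226
  R: 0 + 1(148.9) = 148.9
Total out = 303.1 + 226 + 148.9 = 678 lbmol/h.

678 lbmol/h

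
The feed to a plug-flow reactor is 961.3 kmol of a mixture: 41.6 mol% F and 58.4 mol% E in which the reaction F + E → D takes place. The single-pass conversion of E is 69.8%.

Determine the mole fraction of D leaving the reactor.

E reacted = 0.698 × 561.4 = 391.9 kmol; ν_E = −1, so ξ = 391.9/1 = 391.9 kmol.
Outlet amounts (n = n₀ + ν ξ):
  F: 399.9 − 1(391.9) = 8.044
  E: 561.4 − 1(391.9) = 169.5
  D: 0 + 1(391.9) = 391.9
Total out = 569.4 kmol; y_D = 391.9 / 569.4 = 0.6881.

0.688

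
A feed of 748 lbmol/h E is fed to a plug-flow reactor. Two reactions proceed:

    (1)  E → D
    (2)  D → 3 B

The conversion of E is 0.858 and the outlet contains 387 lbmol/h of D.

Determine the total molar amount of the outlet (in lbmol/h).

1260 lbmol/h

Conversion of E: E consumed = 1ξ₁ = 0.858 × 748 → ξ₁ = 641.8 lbmol/h.
D balance: n_D = 0 + 1ξ₁ − 1ξ₂ = 387 → ξ₂ = (1·641.8 − 387)/1 = 254.8 lbmol/h.
Outlet amounts (n = n₀ + Σ ν·ξ):
  E: 748 − 1(641.8) = 106.2
  D: 0 + 1(641.8) − 1(254.8) = 387
  B: 0 + 3(254.8) = 764.4
Total out = 106.2 + 387 + 764.4 = 1258 lbmol/h.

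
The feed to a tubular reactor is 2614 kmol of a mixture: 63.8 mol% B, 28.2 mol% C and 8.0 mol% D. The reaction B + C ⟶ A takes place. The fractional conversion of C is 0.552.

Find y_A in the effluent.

0.184

C reacted = 0.552 × 737.1 = 406.9 kmol; ν_C = −1, so ξ = 406.9/1 = 406.9 kmol.
Outlet amounts (n = n₀ + ν ξ):
  B: 1668 − 1(406.9) = 1261
  C: 737.1 − 1(406.9) = 330.2
  A: 0 + 1(406.9) = 406.9
  D: 209.1 (inert)
Total out = 2207 kmol; y_A = 406.9 / 2207 = 0.1844.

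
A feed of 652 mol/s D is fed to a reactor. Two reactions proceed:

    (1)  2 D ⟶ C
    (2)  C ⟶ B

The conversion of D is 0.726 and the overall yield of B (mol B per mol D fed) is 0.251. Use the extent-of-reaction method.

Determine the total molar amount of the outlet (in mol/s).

415 mol/s

Conversion of D: D consumed = 2ξ₁ = 0.726 × 652 → ξ₁ = 236.7 mol/s.
Yield of B: 1ξ₂ / 652 = 0.251 → ξ₂ = 163.7 mol/s.
Outlet amounts (n = n₀ + Σ ν·ξ):
  D: 652 − 2(236.7) = 178.6
  C: 0 + 1(236.7) − 1(163.7) = 73.02
  B: 0 + 1(163.7) = 163.7
Total out = 178.6 + 73.02 + 163.7 = 415.3 mol/s.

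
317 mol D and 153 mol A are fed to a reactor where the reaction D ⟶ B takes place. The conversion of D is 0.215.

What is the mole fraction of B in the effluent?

D reacted = 0.215 × 317 = 68.16 mol; ν_D = −1, so ξ = 68.16/1 = 68.16 mol.
Outlet amounts (n = n₀ + ν ξ):
  D: 317 − 1(68.16) = 248.8
  B: 0 + 1(68.16) = 68.16
  A: 153 (inert)
Total out = 470 mol; y_B = 68.16 / 470 = 0.145.

0.145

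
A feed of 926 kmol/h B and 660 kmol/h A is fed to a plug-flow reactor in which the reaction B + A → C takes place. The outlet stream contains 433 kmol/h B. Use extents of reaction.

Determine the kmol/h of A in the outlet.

167 kmol/h

For B: n = n₀ − 1ξ → 433 = 926 − 1ξ, giving ξ = 493 kmol/h.
Outlet amounts (n = n₀ + ν ξ):
  B: 926 − 1(493) = 433
  A: 660 − 1(493) = 167
  C: 0 + 1(493) = 493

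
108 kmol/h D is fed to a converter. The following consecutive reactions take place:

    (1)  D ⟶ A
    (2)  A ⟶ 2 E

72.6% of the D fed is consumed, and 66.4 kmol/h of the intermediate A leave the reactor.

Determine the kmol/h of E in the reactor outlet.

Conversion of D: D consumed = 1ξ₁ = 0.726 × 108 → ξ₁ = 78.41 kmol/h.
A balance: n_A = 0 + 1ξ₁ − 1ξ₂ = 66.4 → ξ₂ = (1·78.41 − 66.4)/1 = 12.01 kmol/h.
Outlet amounts (n = n₀ + Σ ν·ξ):
  D: 108 − 1(78.41) = 29.59
  A: 0 + 1(78.41) − 1(12.01) = 66.4
  E: 0 + 2(12.01) = 24.02

24 kmol/h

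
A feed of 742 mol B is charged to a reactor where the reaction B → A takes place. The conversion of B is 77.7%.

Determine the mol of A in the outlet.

577 mol

B reacted = 0.777 × 742 = 576.5 mol; ν_B = −1, so ξ = 576.5/1 = 576.5 mol.
Outlet amounts (n = n₀ + ν ξ):
  B: 742 − 1(576.5) = 165.5
  A: 0 + 1(576.5) = 576.5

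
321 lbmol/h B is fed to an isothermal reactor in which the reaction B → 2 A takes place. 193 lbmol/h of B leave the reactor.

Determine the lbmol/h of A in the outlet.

For B: n = n₀ − 1ξ → 193 = 321 − 1ξ, giving ξ = 128 lbmol/h.
Outlet amounts (n = n₀ + ν ξ):
  B: 321 − 1(128) = 193
  A: 0 + 2(128) = 256

256 lbmol/h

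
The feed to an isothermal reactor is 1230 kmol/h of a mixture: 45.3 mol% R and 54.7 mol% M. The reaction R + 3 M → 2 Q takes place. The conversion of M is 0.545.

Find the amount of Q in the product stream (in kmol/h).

244 kmol/h

M reacted = 0.545 × 672.8 = 366.7 kmol/h; ν_M = −3, so ξ = 366.7/3 = 122.2 kmol/h.
Outlet amounts (n = n₀ + ν ξ):
  R: 557.2 − 1(122.2) = 435
  M: 672.8 − 3(122.2) = 306.1
  Q: 0 + 2(122.2) = 244.5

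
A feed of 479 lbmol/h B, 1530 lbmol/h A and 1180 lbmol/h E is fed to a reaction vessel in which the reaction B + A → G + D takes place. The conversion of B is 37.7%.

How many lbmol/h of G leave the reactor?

181 lbmol/h

B reacted = 0.377 × 479 = 180.6 lbmol/h; ν_B = −1, so ξ = 180.6/1 = 180.6 lbmol/h.
Outlet amounts (n = n₀ + ν ξ):
  B: 479 − 1(180.6) = 298.4
  A: 1530 − 1(180.6) = 1349
  G: 0 + 1(180.6) = 180.6
  D: 0 + 1(180.6) = 180.6
  E: 1180 (inert)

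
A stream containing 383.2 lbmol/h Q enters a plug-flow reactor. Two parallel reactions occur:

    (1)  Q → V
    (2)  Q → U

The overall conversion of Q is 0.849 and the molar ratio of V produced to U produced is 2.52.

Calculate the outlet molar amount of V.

233 lbmol/h

Conversion of Q: Q consumed = 0.849 × 383.2 = 325.3 lbmol/h = 1ξ₁ + 1ξ₂.
Selectivity: 1ξ₁ / (1ξ₂) = 2.52 → ξ₁ = 2.52 ξ₂.
Substitute: (1·2.52 + 1) ξ₂ = 325.3 → ξ₂ = 92.43 lbmol/h, ξ₁ = 232.9 lbmol/h.
Outlet amounts (n = n₀ + Σ ν·ξ):
  Q: 383.2 − 1(232.9) − 1(92.43) = 57.86
  V: 0 + 1(232.9) = 232.9
  U: 0 + 1(92.43) = 92.43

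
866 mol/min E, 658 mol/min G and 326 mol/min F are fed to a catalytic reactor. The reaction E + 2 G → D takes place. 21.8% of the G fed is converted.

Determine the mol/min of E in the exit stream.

794 mol/min

G reacted = 0.218 × 658 = 143.4 mol/min; ν_G = −2, so ξ = 143.4/2 = 71.72 mol/min.
Outlet amounts (n = n₀ + ν ξ):
  E: 866 − 1(71.72) = 794.3
  G: 658 − 2(71.72) = 514.6
  D: 0 + 1(71.72) = 71.72
  F: 326 (inert)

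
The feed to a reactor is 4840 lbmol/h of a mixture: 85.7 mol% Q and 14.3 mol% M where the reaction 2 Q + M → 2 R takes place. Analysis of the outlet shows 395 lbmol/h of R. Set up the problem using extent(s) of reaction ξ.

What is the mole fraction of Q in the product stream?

0.808

For R: n = n₀ + 2ξ → 395 = 0 + 2ξ, giving ξ = 197.5 lbmol/h.
Outlet amounts (n = n₀ + ν ξ):
  Q: 4148 − 2(197.5) = 3753
  M: 692.1 − 1(197.5) = 494.6
  R: 0 + 2(197.5) = 395
Total out = 4642 lbmol/h; y_Q = 3753 / 4642 = 0.8084.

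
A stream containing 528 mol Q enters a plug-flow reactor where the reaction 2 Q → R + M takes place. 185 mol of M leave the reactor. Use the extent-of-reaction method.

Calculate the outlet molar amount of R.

For M: n = n₀ + 1ξ → 185 = 0 + 1ξ, giving ξ = 185 mol.
Outlet amounts (n = n₀ + ν ξ):
  Q: 528 − 2(185) = 158
  R: 0 + 1(185) = 185
  M: 0 + 1(185) = 185

185 mol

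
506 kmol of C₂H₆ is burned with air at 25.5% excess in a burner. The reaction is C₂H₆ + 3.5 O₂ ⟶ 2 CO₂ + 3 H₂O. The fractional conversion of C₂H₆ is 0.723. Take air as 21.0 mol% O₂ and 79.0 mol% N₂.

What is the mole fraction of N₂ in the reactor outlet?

0.742

Stoichiometric O₂ = 3.5 × 506 = 1771 kmol; O₂ fed = 1771 × 1.255 = 2223 kmol.
N₂ fed = 2223 × 79/21 = 8361 kmol.
Fuel reacted = 0.723 × 506 → ξ = 365.8 kmol.
Outlet (n = n₀ + ν ξ):
  C₂H₆: 506 − 1(365.8) = 140.2
  O₂: 2223 − 3.5(365.8) = 942.2
  N₂: 8361 (inert)
  CO₂: 0 + 2(365.8) = 731.7
  H₂O: 0 + 3(365.8) = 1098
Total out = 11270 kmol; y_N₂ = 8361 / 11270 = 0.7417.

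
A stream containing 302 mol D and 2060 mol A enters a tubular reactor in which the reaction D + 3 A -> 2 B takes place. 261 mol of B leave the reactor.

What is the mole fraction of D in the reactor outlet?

0.0816

For B: n = n₀ + 2ξ → 261 = 0 + 2ξ, giving ξ = 130.5 mol.
Outlet amounts (n = n₀ + ν ξ):
  D: 302 − 1(130.5) = 171.5
  A: 2060 − 3(130.5) = 1668
  B: 0 + 2(130.5) = 261
Total out = 2101 mol; y_D = 171.5 / 2101 = 0.08163.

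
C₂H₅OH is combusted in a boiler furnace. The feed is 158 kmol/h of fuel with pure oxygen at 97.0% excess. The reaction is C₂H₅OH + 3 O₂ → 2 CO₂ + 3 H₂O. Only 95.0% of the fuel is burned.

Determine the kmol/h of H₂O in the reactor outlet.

Stoichiometric O₂ = 3 × 158 = 474 kmol/h; O₂ fed = 474 × 1.970 = 933.8 kmol/h.
Fuel reacted = 0.95 × 158 → ξ = 150.1 kmol/h.
Outlet (n = n₀ + ν ξ):
  C₂H₅OH: 158 − 1(150.1) = 7.9
  O₂: 933.8 − 3(150.1) = 483.5
  CO₂: 0 + 2(150.1) = 300.2
  H₂O: 0 + 3(150.1) = 450.3

450 kmol/h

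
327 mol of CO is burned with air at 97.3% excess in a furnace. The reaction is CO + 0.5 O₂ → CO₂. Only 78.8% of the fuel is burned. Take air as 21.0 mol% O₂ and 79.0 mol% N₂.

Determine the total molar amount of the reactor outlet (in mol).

Stoichiometric O₂ = 0.5 × 327 = 163.5 mol; O₂ fed = 163.5 × 1.973 = 322.6 mol.
N₂ fed = 322.6 × 79/21 = 1214 mol.
Fuel reacted = 0.788 × 327 → ξ = 257.7 mol.
Outlet (n = n₀ + ν ξ):
  CO: 327 − 1(257.7) = 69.32
  O₂: 322.6 − 0.5(257.7) = 193.7
  N₂: 1214 (inert)
  CO₂: 0 + 1(257.7) = 257.7
Total out = 69.32 + 193.7 + 1214 + 257.7 = 1734 mol.

1730 mol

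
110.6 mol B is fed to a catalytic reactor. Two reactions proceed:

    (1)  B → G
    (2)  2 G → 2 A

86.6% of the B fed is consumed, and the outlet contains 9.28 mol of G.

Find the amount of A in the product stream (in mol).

86.5 mol

Conversion of B: B consumed = 1ξ₁ = 0.866 × 110.6 → ξ₁ = 95.78 mol.
G balance: n_G = 0 + 1ξ₁ − 2ξ₂ = 9.28 → ξ₂ = (1·95.78 − 9.28)/2 = 43.25 mol.
Outlet amounts (n = n₀ + Σ ν·ξ):
  B: 110.6 − 1(95.78) = 14.82
  G: 0 + 1(95.78) − 2(43.25) = 9.28
  A: 0 + 2(43.25) = 86.5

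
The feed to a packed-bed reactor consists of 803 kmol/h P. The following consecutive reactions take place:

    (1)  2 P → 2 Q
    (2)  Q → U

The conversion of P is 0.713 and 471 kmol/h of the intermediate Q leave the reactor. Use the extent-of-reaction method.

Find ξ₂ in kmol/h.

Conversion of P: P consumed = 2ξ₁ = 0.713 × 803 → ξ₁ = 286.3 kmol/h.
Q balance: n_Q = 0 + 2ξ₁ − 1ξ₂ = 471 → ξ₂ = (2·286.3 − 471)/1 = 101.5 kmol/h.
Outlet amounts (n = n₀ + Σ ν·ξ):
  P: 803 − 2(286.3) = 230.5
  Q: 0 + 2(286.3) − 1(101.5) = 471
  U: 0 + 1(101.5) = 101.5

ξ₂ = 102 kmol/h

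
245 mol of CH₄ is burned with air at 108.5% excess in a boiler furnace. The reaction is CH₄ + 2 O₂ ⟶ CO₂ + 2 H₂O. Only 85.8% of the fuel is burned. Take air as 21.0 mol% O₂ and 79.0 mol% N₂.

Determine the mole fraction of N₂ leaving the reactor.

0.752

Stoichiometric O₂ = 2 × 245 = 490 mol; O₂ fed = 490 × 2.085 = 1022 mol.
N₂ fed = 1022 × 79/21 = 3843 mol.
Fuel reacted = 0.858 × 245 → ξ = 210.2 mol.
Outlet (n = n₀ + ν ξ):
  CH₄: 245 − 1(210.2) = 34.79
  O₂: 1022 − 2(210.2) = 601.2
  N₂: 3843 (inert)
  CO₂: 0 + 1(210.2) = 210.2
  H₂O: 0 + 2(210.2) = 420.4
Total out = 5110 mol; y_N₂ = 3843 / 5110 = 0.7521.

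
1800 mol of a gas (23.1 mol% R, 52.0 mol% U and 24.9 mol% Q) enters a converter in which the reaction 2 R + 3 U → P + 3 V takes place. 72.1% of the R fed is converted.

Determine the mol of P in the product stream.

R reacted = 0.721 × 415.8 = 299.8 mol; ν_R = −2, so ξ = 299.8/2 = 149.9 mol.
Outlet amounts (n = n₀ + ν ξ):
  R: 415.8 − 2(149.9) = 116
  U: 936 − 3(149.9) = 486.3
  P: 0 + 1(149.9) = 149.9
  V: 0 + 3(149.9) = 449.7
  Q: 448.2 (inert)

150 mol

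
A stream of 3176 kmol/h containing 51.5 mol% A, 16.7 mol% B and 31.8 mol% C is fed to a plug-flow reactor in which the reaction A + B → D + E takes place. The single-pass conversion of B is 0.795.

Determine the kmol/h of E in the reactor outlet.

B reacted = 0.795 × 530.4 = 421.7 kmol/h; ν_B = −1, so ξ = 421.7/1 = 421.7 kmol/h.
Outlet amounts (n = n₀ + ν ξ):
  A: 1636 − 1(421.7) = 1214
  B: 530.4 − 1(421.7) = 108.7
  D: 0 + 1(421.7) = 421.7
  E: 0 + 1(421.7) = 421.7
  C: 1010 (inert)

422 kmol/h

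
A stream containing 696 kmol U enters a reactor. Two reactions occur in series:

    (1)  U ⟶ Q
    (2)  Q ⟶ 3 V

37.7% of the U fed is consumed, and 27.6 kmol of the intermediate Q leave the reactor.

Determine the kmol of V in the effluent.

704 kmol

Conversion of U: U consumed = 1ξ₁ = 0.377 × 696 → ξ₁ = 262.4 kmol.
Q balance: n_Q = 0 + 1ξ₁ − 1ξ₂ = 27.6 → ξ₂ = (1·262.4 − 27.6)/1 = 234.8 kmol.
Outlet amounts (n = n₀ + Σ ν·ξ):
  U: 696 − 1(262.4) = 433.6
  Q: 0 + 1(262.4) − 1(234.8) = 27.6
  V: 0 + 3(234.8) = 704.4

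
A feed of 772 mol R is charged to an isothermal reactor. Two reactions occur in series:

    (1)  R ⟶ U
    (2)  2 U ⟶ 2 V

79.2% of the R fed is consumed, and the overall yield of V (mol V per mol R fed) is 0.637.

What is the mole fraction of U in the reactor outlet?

0.155

Conversion of R: R consumed = 1ξ₁ = 0.792 × 772 → ξ₁ = 611.4 mol.
Yield of V: 2ξ₂ / 772 = 0.637 → ξ₂ = 245.9 mol.
Outlet amounts (n = n₀ + Σ ν·ξ):
  R: 772 − 1(611.4) = 160.6
  U: 0 + 1(611.4) − 2(245.9) = 119.7
  V: 0 + 2(245.9) = 491.8
Total out = 772 mol; y_U = 119.7 / 772 = 0.155.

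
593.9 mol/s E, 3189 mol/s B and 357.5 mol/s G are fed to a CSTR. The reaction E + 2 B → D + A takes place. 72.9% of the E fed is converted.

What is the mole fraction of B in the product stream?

E reacted = 0.729 × 593.9 = 433 mol/s; ν_E = −1, so ξ = 433/1 = 433 mol/s.
Outlet amounts (n = n₀ + ν ξ):
  E: 593.9 − 1(433) = 160.9
  B: 3189 − 2(433) = 2323
  D: 0 + 1(433) = 433
  A: 0 + 1(433) = 433
  G: 357.5 (inert)
Total out = 3707 mol/s; y_B = 2323 / 3707 = 0.6266.

0.627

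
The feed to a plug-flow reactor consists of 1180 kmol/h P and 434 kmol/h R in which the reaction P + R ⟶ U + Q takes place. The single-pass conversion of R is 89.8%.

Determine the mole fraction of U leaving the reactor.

R reacted = 0.898 × 434 = 389.7 kmol/h; ν_R = −1, so ξ = 389.7/1 = 389.7 kmol/h.
Outlet amounts (n = n₀ + ν ξ):
  P: 1180 − 1(389.7) = 790.3
  R: 434 − 1(389.7) = 44.27
  U: 0 + 1(389.7) = 389.7
  Q: 0 + 1(389.7) = 389.7
Total out = 1614 kmol/h; y_U = 389.7 / 1614 = 0.2415.

0.241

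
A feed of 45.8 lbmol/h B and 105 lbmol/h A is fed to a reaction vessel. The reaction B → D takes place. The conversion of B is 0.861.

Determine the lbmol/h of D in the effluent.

39.4 lbmol/h

B reacted = 0.861 × 45.8 = 39.43 lbmol/h; ν_B = −1, so ξ = 39.43/1 = 39.43 lbmol/h.
Outlet amounts (n = n₀ + ν ξ):
  B: 45.8 − 1(39.43) = 6.366
  D: 0 + 1(39.43) = 39.43
  A: 105 (inert)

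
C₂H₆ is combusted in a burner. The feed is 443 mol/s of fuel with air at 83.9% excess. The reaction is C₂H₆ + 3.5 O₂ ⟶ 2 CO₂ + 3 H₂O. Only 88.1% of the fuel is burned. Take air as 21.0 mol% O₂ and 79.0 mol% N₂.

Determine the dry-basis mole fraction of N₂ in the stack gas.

0.822

Stoichiometric O₂ = 3.5 × 443 = 1550 mol/s; O₂ fed = 1550 × 1.839 = 2851 mol/s.
N₂ fed = 2851 × 79/21 = 10730 mol/s.
Fuel reacted = 0.881 × 443 → ξ = 390.3 mol/s.
Outlet (n = n₀ + ν ξ):
  C₂H₆: 443 − 1(390.3) = 52.72
  O₂: 2851 − 3.5(390.3) = 1485
  N₂: 10730 (inert)
  CO₂: 0 + 2(390.3) = 780.6
  H₂O: 0 + 3(390.3) = 1171
Dry total = 13050 mol/s; y_N₂ (dry) = 10730 / 13050 = 0.8223.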